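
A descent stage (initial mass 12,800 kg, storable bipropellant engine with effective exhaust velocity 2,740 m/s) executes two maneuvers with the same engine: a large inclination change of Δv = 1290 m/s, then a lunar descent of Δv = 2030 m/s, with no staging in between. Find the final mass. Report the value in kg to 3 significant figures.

After the first burn: m = 12800 × exp(−1290/2740.0) = 12800 × 0.62450 = 7,993.6 kg.
After the second burn: m = 7,993.6 × exp(−2030/2740.0) = 7,993.6 × 0.47670 = 3,810.55 kg.

final mass ≈ 3810 kg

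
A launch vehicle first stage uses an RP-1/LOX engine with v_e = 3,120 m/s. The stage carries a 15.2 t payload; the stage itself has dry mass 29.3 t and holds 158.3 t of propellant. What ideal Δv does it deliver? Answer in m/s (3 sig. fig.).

Δv ≈ 4730 m/s

m₀ = payload + dry + propellant = 15.2 + 29.3 + 158.3 = 202.8 t.
m_f = payload + dry = 15.2 + 29.3 = 44.5 t.
Rocket equation: Δv = v_e · ln(m₀/m_f) = 3120.0 × ln(4.557) = 3120.0 × 1.5167 ≈ 4732.2 m/s.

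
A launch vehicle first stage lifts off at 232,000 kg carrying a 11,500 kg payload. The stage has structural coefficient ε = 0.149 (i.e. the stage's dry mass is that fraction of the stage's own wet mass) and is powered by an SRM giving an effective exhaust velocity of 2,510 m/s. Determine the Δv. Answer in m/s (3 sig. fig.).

Stage wet mass = m₀ − payload = 232,000 − 11,500 = 220,500 kg.
Stage dry mass = ε × stage wet mass = 0.149 × 220,500 = 32,854.5 kg.
Burnout mass m_f = stage dry + payload = 32,854.5 + 11,500 = 44,354.5 kg.
Δv = v_e · ln(232,000/44,354.5) = 2510.0 × ln(5.231) = 2510.0 × 1.6545 ≈ 4153 m/s.

Δv ≈ 4150 m/s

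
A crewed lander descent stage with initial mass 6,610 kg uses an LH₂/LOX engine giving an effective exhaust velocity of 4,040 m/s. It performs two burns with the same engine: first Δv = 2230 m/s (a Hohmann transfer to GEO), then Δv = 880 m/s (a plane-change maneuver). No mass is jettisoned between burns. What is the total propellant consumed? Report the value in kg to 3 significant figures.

total propellant consumed ≈ 3550 kg

After the first burn: m = 6610 × exp(−2230/4040.0) = 6610 × 0.57581 = 3,806.1 kg.
After the second burn: m = 3,806.1 × exp(−880/4040.0) = 3,806.1 × 0.80427 = 3,061.13 kg.
Total propellant = m₀ − m_final = 6610 − 3,061.13 = 3,548.87 kg.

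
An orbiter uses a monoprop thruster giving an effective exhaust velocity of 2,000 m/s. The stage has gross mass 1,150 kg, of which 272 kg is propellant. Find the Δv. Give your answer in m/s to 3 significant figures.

Δv ≈ 540 m/s

m_f = m₀ − m_prop = 1,150 − 272 = 878 kg.
Δv = v_e · ln(m₀/m_f) = 2000.0 × ln(1.31) = 2000.0 × 0.2699 ≈ 539.7 m/s.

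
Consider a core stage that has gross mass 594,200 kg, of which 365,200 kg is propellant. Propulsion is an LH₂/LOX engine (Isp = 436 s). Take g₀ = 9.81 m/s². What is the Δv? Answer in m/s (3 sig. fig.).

Δv ≈ 4080 m/s

v_e = Isp · g₀ = 436 × 9.81 = 4277.2 m/s.
m_f = m₀ − m_prop = 594,200 − 365,200 = 229,000 kg.
By the Tsiolkovsky rocket equation, Δv = v_e · ln(m₀/m_f) = 4277.2 × ln(2.595) = 4277.2 × 0.9535 ≈ 4078.2 m/s.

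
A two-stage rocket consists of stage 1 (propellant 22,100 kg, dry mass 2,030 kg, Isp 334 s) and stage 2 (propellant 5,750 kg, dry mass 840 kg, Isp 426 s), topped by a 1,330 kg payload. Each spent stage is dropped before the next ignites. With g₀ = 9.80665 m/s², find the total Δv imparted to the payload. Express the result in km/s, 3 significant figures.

Δv ≈ 9.24 km/s

Ignition mass of stage 1 = 22,100+2,030 + 5,750+840 + 1,330 = 32,050 kg.
Stage 1: m₀ = 32,050 kg, m_f = 32,050 − 22,100 = 9,950 kg; Δv = 334×9.80665×ln(3.221) = 3275.4×1.1697 ≈ 3831 m/s.
Stage 2: m₀ = 7,920 kg, m_f = 7,920 − 5,750 = 2,170 kg; Δv = 426×9.80665×ln(3.65) = 4177.6×1.2947 ≈ 5409 m/s.
Total Δv = 3831 + 5409 = 9240 m/s.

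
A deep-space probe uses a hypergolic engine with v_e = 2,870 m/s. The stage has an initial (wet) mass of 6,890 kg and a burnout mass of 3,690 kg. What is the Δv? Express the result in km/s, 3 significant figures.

From the ideal rocket equation, Δv = v_e · ln(m₀/m_f) = 2870.0 × ln(1.867) = 2870.0 × 0.6244 ≈ 1792.2 m/s.

Δv ≈ 1.79 km/s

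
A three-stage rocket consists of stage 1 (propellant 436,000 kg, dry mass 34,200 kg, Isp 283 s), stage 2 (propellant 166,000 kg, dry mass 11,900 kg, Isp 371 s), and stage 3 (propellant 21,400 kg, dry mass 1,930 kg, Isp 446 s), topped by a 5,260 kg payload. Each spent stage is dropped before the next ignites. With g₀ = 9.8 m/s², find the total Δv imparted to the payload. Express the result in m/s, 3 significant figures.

Ignition mass of stage 1 = 436,000+34,200 + 166,000+11,900 + 21,400+1,930 + 5,260 = 676,690 kg.
Stage 1: m₀ = 676,690 kg, m_f = 676,690 − 436,000 = 240,690 kg; Δv = 283×9.8×ln(2.811) = 2773.4×1.0337 ≈ 2867 m/s.
Stage 2: m₀ = 206,490 kg, m_f = 206,490 − 166,000 = 40,490 kg; Δv = 371×9.8×ln(5.1) = 3635.8×1.6292 ≈ 5923 m/s.
Stage 3: m₀ = 28,590 kg, m_f = 28,590 − 21,400 = 7,190 kg; Δv = 446×9.8×ln(3.976) = 4370.8×1.3804 ≈ 6033 m/s.
Total Δv = 2867 + 5923 + 6033 = 14823 m/s.

Δv ≈ 14800 m/s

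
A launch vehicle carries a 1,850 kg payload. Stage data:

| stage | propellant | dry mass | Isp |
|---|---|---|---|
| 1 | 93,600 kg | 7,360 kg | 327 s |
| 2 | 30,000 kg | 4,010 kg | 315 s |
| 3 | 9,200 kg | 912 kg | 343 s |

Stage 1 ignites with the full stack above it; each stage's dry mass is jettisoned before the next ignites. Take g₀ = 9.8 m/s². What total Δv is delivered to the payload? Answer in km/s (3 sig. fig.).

Δv ≈ 11.4 km/s

Ignition mass of stage 1 = 93,600+7,360 + 30,000+4,010 + 9,200+912 + 1,850 = 146,932 kg.
Stage 1: m₀ = 146,932 kg, m_f = 146,932 − 93,600 = 53,332 kg; Δv = 327×9.8×ln(2.755) = 3204.6×1.0134 ≈ 3248 m/s.
Stage 2: m₀ = 45,972 kg, m_f = 45,972 − 30,000 = 15,972 kg; Δv = 315×9.8×ln(2.878) = 3087.0×1.0572 ≈ 3264 m/s.
Stage 3: m₀ = 11,962 kg, m_f = 11,962 − 9,200 = 2,762 kg; Δv = 343×9.8×ln(4.331) = 3361.4×1.4658 ≈ 4927 m/s.
Total Δv = 3248 + 3264 + 4927 = 11439 m/s.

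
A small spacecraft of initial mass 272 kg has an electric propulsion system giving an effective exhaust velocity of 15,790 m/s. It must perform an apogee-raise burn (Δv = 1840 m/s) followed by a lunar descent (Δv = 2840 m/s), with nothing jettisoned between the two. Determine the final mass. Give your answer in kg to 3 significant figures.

final mass ≈ 202 kg

After the first burn: m = 272 × exp(−1840/15790.0) = 272 × 0.89000 = 242.08 kg.
After the second burn: m = 242.08 × exp(−2840/15790.0) = 242.08 × 0.83539 = 202.231 kg.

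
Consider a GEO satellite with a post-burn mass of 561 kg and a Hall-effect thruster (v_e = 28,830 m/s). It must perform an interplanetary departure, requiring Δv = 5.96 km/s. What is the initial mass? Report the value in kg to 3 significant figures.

From the ideal rocket equation, m₀/m_f = exp(Δv / v_e) = exp(5960 / 28830.0) = exp(0.2067) = 1.2296.
m₀ = m_f × 1.2296 = 561 × 1.2296 = 689.806 kg.

initial mass ≈ 690 kg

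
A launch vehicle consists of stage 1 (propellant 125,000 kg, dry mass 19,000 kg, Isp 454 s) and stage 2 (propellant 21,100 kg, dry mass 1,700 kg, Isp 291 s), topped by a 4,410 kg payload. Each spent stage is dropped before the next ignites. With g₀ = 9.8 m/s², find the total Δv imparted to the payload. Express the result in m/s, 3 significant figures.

Δv ≈ 10100 m/s

Ignition mass of stage 1 = 125,000+19,000 + 21,100+1,700 + 4,410 = 171,210 kg.
Stage 1: m₀ = 171,210 kg, m_f = 171,210 − 125,000 = 46,210 kg; Δv = 454×9.8×ln(3.705) = 4449.2×1.3097 ≈ 5827 m/s.
Stage 2: m₀ = 27,210 kg, m_f = 27,210 − 21,100 = 6,110 kg; Δv = 291×9.8×ln(4.453) = 2851.8×1.4937 ≈ 4260 m/s.
Total Δv = 5827 + 4260 = 10087 m/s.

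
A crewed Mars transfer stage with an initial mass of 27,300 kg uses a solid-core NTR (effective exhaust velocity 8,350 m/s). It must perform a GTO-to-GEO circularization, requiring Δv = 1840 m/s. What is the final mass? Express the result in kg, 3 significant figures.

final mass ≈ 21900 kg

By the Tsiolkovsky rocket equation, m₀/m_f = exp(Δv / v_e) = exp(1840 / 8350.0) = exp(0.2204) = 1.2465.
m_f = m₀ / 1.2465 = 27,300 / 1.2465 = 21,901.3 kg.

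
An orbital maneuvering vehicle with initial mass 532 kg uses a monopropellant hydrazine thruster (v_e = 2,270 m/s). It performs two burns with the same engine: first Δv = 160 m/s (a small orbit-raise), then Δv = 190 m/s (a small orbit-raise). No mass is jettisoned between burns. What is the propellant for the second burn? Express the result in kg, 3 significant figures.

propellant for the second burn ≈ 39.8 kg

After the first burn: m = 532 × exp(−160/2270.0) = 532 × 0.93194 = 495.792 kg.
After the second burn: m = 495.792 × exp(−190/2270.0) = 495.792 × 0.91971 = 455.985 kg.
Second-burn propellant = 495.792 − 455.985 = 39.807 kg.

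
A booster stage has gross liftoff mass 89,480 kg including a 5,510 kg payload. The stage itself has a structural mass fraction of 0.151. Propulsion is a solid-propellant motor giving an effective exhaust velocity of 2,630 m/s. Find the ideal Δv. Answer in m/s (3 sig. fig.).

Δv ≈ 4190 m/s

Stage wet mass = m₀ − payload = 89,480 − 5,510 = 83,970 kg.
Stage dry mass = ε × stage wet mass = 0.151 × 83,970 = 12,679.5 kg.
Burnout mass m_f = stage dry + payload = 12,679.5 + 5,510 = 18,189.5 kg.
Δv = v_e · ln(89,480/18,189.5) = 2630.0 × ln(4.919) = 2630.0 × 1.5932 ≈ 4190 m/s.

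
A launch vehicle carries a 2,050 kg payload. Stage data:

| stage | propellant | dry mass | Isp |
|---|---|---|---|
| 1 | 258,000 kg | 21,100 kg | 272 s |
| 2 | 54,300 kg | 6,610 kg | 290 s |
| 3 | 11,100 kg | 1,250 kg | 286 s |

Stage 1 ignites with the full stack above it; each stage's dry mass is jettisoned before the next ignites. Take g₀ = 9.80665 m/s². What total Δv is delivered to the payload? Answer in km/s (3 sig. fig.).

Δv ≈ 11.2 km/s

Ignition mass of stage 1 = 258,000+21,100 + 54,300+6,610 + 11,100+1,250 + 2,050 = 354,410 kg.
Stage 1: m₀ = 354,410 kg, m_f = 354,410 − 258,000 = 96,410 kg; Δv = 272×9.80665×ln(3.676) = 2667.4×1.3018 ≈ 3473 m/s.
Stage 2: m₀ = 75,310 kg, m_f = 75,310 − 54,300 = 21,010 kg; Δv = 290×9.80665×ln(3.584) = 2843.9×1.2766 ≈ 3631 m/s.
Stage 3: m₀ = 14,400 kg, m_f = 14,400 − 11,100 = 3,300 kg; Δv = 286×9.80665×ln(4.364) = 2804.7×1.4733 ≈ 4132 m/s.
Total Δv = 3473 + 3631 + 4132 = 11236 m/s.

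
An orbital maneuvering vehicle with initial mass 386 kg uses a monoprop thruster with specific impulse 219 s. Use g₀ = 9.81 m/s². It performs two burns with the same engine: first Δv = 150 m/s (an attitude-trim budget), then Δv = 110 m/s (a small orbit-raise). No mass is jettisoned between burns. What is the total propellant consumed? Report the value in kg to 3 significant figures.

total propellant consumed ≈ 44.0 kg

v_e = Isp · g₀ = 219 × 9.81 = 2148.4 m/s.
After the first burn: m = 386 × exp(−150/2148.4) = 386 × 0.93256 = 359.968 kg.
After the second burn: m = 359.968 × exp(−110/2148.4) = 359.968 × 0.95009 = 342.002 kg.
Total propellant = m₀ − m_final = 386 − 342.002 = 43.998 kg.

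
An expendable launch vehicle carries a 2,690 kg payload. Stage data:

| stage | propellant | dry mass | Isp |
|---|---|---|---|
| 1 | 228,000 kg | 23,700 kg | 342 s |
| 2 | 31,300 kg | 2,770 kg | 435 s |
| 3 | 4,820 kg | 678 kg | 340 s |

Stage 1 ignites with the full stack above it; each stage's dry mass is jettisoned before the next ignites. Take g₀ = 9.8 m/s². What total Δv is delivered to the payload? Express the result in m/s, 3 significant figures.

Ignition mass of stage 1 = 228,000+23,700 + 31,300+2,770 + 4,820+678 + 2,690 = 293,958 kg.
Stage 1: m₀ = 293,958 kg, m_f = 293,958 − 228,000 = 65,958 kg; Δv = 342×9.8×ln(4.457) = 3351.6×1.4944 ≈ 5009 m/s.
Stage 2: m₀ = 42,258 kg, m_f = 42,258 − 31,300 = 10,958 kg; Δv = 435×9.8×ln(3.856) = 4263.0×1.3497 ≈ 5754 m/s.
Stage 3: m₀ = 8,188 kg, m_f = 8,188 − 4,820 = 3,368 kg; Δv = 340×9.8×ln(2.431) = 3332.0×0.8884 ≈ 2960 m/s.
Total Δv = 5009 + 5754 + 2960 = 13723 m/s.

Δv ≈ 13700 m/s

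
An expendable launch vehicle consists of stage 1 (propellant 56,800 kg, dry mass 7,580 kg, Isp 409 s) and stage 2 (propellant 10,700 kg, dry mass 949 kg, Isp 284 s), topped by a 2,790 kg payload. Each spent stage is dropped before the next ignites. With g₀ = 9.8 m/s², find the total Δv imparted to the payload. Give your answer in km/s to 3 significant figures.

Δv ≈ 8.87 km/s

Ignition mass of stage 1 = 56,800+7,580 + 10,700+949 + 2,790 = 78,819 kg.
Stage 1: m₀ = 78,819 kg, m_f = 78,819 − 56,800 = 22,019 kg; Δv = 409×9.8×ln(3.58) = 4008.2×1.2752 ≈ 5111 m/s.
Stage 2: m₀ = 14,439 kg, m_f = 14,439 − 10,700 = 3,739 kg; Δv = 284×9.8×ln(3.862) = 2783.2×1.3511 ≈ 3760 m/s.
Total Δv = 5111 + 3760 = 8871 m/s.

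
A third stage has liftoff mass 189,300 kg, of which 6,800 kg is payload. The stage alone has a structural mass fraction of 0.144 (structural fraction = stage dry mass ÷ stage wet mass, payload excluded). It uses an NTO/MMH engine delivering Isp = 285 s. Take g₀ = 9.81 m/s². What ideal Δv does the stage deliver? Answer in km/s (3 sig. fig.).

Δv ≈ 4.88 km/s

Stage wet mass = m₀ − payload = 189,300 − 6,800 = 182,500 kg.
Stage dry mass = ε × stage wet mass = 0.144 × 182,500 = 26,280 kg.
Burnout mass m_f = stage dry + payload = 26,280 + 6,800 = 33,080 kg.
v_e = Isp · g₀ = 285 × 9.81 = 2795.9 m/s.
Δv = v_e · ln(189,300/33,080) = 2795.9 × ln(5.722) = 2795.9 × 1.7444 ≈ 4877 m/s.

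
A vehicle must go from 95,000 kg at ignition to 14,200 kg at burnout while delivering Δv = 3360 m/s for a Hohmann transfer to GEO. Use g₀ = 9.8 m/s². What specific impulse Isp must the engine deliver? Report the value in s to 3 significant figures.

Isp ≈ 180 s

ln(m₀/m_f) = ln(95000/14200) = ln(6.69) = 1.9006.
v_e = Δv / ln(m₀/m_f) = 3360 / 1.9006 = 1767.8 m/s.
Isp = v_e / g₀ = 1767.8 / 9.8 = 180.4 s.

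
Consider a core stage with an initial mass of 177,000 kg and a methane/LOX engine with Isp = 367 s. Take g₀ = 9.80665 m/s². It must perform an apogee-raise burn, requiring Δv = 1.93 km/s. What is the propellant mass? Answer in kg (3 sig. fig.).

v_e = Isp · g₀ = 367 × 9.80665 = 3599.0 m/s.
From the ideal rocket equation, m₀/m_f = exp(Δv / v_e) = exp(1930 / 3599.0) = exp(0.5363) = 1.7096.
m_f = 177,000 / 1.7096 = 103,533 kg, so propellant = m₀ − m_f = 177,000 − 103,533 = 73,467 kg.

propellant mass ≈ 73500 kg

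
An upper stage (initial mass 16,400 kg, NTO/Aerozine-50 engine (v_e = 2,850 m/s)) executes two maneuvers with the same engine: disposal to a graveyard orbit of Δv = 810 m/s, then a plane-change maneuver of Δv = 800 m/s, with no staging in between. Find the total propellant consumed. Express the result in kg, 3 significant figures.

After the first burn: m = 16400 × exp(−810/2850.0) = 16400 × 0.75261 = 12,342.8 kg.
After the second burn: m = 12,342.8 × exp(−800/2850.0) = 12,342.8 × 0.75525 = 9,321.9 kg.
Total propellant = m₀ − m_final = 16400 − 9,321.9 = 7,078.1 kg.

total propellant consumed ≈ 7080 kg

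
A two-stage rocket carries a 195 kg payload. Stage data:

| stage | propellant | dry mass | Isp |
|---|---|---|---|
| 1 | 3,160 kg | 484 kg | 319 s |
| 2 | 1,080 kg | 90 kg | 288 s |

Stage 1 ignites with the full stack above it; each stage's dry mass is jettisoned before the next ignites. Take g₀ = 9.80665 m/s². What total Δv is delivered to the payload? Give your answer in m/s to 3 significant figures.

Δv ≈ 7540 m/s

Ignition mass of stage 1 = 3,160+484 + 1,080+90 + 195 = 5,009 kg.
Stage 1: m₀ = 5,009 kg, m_f = 5,009 − 3,160 = 1,849 kg; Δv = 319×9.80665×ln(2.709) = 3128.3×0.9966 ≈ 3118 m/s.
Stage 2: m₀ = 1,365 kg, m_f = 1,365 − 1,080 = 285 kg; Δv = 288×9.80665×ln(4.789) = 2824.3×1.5664 ≈ 4424 m/s.
Total Δv = 3118 + 4424 = 7542 m/s.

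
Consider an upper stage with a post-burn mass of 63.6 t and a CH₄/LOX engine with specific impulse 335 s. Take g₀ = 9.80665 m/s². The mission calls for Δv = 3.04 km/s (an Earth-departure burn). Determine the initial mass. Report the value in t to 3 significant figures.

v_e = Isp · g₀ = 335 × 9.80665 = 3285.2 m/s.
From the ideal rocket equation, m₀/m_f = exp(Δv / v_e) = exp(3040 / 3285.2) = exp(0.9254) = 2.5228.
m₀ = m_f × 2.5228 = 63.6 × 2.5228 = 160.45 t.

initial mass ≈ 160 t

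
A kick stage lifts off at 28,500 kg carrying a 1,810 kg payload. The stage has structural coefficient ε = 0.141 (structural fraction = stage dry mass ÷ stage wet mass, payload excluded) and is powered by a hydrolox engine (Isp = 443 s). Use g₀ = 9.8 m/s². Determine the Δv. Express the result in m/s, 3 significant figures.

Stage wet mass = m₀ − payload = 28,500 − 1,810 = 26,690 kg.
Stage dry mass = ε × stage wet mass = 0.141 × 26,690 = 3,763.29 kg.
Burnout mass m_f = stage dry + payload = 3,763.29 + 1,810 = 5,573.29 kg.
v_e = Isp · g₀ = 443 × 9.8 = 4341.4 m/s.
Δv = v_e · ln(28,500/5,573.29) = 4341.4 × ln(5.114) = 4341.4 × 1.6319 ≈ 7085 m/s.

Δv ≈ 7080 m/s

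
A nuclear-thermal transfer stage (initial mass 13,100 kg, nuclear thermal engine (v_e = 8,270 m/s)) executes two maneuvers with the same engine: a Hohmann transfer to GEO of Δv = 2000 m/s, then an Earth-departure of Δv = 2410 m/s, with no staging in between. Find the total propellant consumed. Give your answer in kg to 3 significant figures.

total propellant consumed ≈ 5410 kg

After the first burn: m = 13100 × exp(−2000/8270.0) = 13100 × 0.78518 = 10,285.9 kg.
After the second burn: m = 10,285.9 × exp(−2410/8270.0) = 10,285.9 × 0.74721 = 7,685.73 kg.
Total propellant = m₀ − m_final = 13100 − 7,685.73 = 5,414.27 kg.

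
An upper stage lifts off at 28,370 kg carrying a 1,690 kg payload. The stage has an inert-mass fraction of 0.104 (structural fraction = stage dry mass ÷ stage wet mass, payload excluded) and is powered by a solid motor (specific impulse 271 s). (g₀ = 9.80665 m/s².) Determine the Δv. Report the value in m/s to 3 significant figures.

Stage wet mass = m₀ − payload = 28,370 − 1,690 = 26,680 kg.
Stage dry mass = ε × stage wet mass = 0.104 × 26,680 = 2,774.72 kg.
Burnout mass m_f = stage dry + payload = 2,774.72 + 1,690 = 4,464.72 kg.
v_e = Isp · g₀ = 271 × 9.80665 = 2657.6 m/s.
Δv = v_e · ln(28,370/4,464.72) = 2657.6 × ln(6.354) = 2657.6 × 1.8491 ≈ 4914 m/s.

Δv ≈ 4910 m/s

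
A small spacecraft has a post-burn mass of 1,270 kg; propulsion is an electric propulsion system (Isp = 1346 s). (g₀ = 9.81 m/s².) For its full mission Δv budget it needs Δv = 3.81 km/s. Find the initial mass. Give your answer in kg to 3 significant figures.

initial mass ≈ 1690 kg

v_e = Isp · g₀ = 1346 × 9.81 = 13204.3 m/s.
Rocket equation: m₀/m_f = exp(Δv / v_e) = exp(3810 / 13204.3) = exp(0.2885) = 1.3345.
m₀ = m_f × 1.3345 = 1,270 × 1.3345 = 1,694.82 kg.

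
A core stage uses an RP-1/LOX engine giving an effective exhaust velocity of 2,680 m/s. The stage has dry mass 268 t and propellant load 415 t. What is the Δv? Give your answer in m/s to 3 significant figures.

m₀ = m_dry + m_prop = 268 + 415 = 683 t.
From the ideal rocket equation, Δv = v_e · ln(m₀/m_f) = 2680.0 × ln(2.549) = 2680.0 × 0.9355 ≈ 2507.2 m/s.

Δv ≈ 2510 m/s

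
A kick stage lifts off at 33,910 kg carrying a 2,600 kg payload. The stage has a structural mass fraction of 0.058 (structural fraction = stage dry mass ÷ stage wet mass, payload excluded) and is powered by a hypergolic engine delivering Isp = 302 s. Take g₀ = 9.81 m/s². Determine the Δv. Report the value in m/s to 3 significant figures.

Stage wet mass = m₀ − payload = 33,910 − 2,600 = 31,310 kg.
Stage dry mass = ε × stage wet mass = 0.058 × 31,310 = 1,815.98 kg.
Burnout mass m_f = stage dry + payload = 1,815.98 + 2,600 = 4,415.98 kg.
v_e = Isp · g₀ = 302 × 9.81 = 2962.6 m/s.
Δv = v_e · ln(33,910/4,415.98) = 2962.6 × ln(7.679) = 2962.6 × 2.0385 ≈ 6039 m/s.

Δv ≈ 6040 m/s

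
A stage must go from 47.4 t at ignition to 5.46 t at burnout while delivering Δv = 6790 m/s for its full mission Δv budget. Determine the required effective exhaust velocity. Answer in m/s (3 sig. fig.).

ln(m₀/m_f) = ln(47400/5460) = ln(8.681) = 2.1612.
v_e = Δv / ln(m₀/m_f) = 6790 / 2.1612 = 3141.8 m/s.

v_e ≈ 3140 m/s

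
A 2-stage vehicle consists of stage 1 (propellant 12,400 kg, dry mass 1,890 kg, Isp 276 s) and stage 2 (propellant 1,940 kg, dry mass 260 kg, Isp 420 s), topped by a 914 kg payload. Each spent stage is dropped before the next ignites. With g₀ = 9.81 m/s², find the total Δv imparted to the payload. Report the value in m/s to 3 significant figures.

Ignition mass of stage 1 = 12,400+1,890 + 1,940+260 + 914 = 17,404 kg.
Stage 1: m₀ = 17,404 kg, m_f = 17,404 − 12,400 = 5,004 kg; Δv = 276×9.81×ln(3.478) = 2707.6×1.2465 ≈ 3375 m/s.
Stage 2: m₀ = 3,114 kg, m_f = 3,114 − 1,940 = 1,174 kg; Δv = 420×9.81×ln(2.652) = 4120.2×0.9755 ≈ 4019 m/s.
Total Δv = 3375 + 4019 = 7394 m/s.

Δv ≈ 7390 m/s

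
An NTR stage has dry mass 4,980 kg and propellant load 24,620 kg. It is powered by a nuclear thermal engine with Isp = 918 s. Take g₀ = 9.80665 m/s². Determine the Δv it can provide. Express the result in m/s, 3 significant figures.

v_e = Isp · g₀ = 918 × 9.80665 = 9002.5 m/s.
m₀ = m_dry + m_prop = 4,980 + 24,620 = 29,600 kg.
From the ideal rocket equation, Δv = v_e · ln(m₀/m_f) = 9002.5 × ln(5.944) = 9002.5 × 1.7823 ≈ 16045.6 m/s.

Δv ≈ 16000 m/s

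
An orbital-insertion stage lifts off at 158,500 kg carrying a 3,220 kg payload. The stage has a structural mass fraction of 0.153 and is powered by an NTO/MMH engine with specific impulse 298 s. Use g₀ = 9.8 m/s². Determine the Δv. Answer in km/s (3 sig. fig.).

Stage wet mass = m₀ − payload = 158,500 − 3,220 = 155,280 kg.
Stage dry mass = ε × stage wet mass = 0.153 × 155,280 = 23,757.8 kg.
Burnout mass m_f = stage dry + payload = 23,757.8 + 3,220 = 26,977.8 kg.
v_e = Isp · g₀ = 298 × 9.8 = 2920.4 m/s.
Using Δv = v_e ln(m₀/m_f): Δv = v_e · ln(158,500/26,977.8) = 2920.4 × ln(5.875) = 2920.4 × 1.7707 ≈ 5171 m/s.

Δv ≈ 5.17 km/s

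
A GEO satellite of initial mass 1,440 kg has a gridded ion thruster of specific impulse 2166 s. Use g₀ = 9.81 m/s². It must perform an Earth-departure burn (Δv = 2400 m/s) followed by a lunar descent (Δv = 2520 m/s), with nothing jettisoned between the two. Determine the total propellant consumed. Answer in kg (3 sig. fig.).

v_e = Isp · g₀ = 2166 × 9.81 = 21248.5 m/s.
After the first burn: m = 1440 × exp(−2400/21248.5) = 1440 × 0.89320 = 1,286.21 kg.
After the second burn: m = 1,286.21 × exp(−2520/21248.5) = 1,286.21 × 0.88817 = 1,142.37 kg.
Total propellant = m₀ − m_final = 1440 − 1,142.37 = 297.63 kg.

total propellant consumed ≈ 298 kg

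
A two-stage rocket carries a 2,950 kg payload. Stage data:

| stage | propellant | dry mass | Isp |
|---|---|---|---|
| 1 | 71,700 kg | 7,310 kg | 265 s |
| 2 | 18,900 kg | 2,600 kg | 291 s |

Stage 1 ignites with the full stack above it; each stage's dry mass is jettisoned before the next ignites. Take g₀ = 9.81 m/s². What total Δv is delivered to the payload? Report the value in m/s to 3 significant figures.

Δv ≈ 7300 m/s

Ignition mass of stage 1 = 71,700+7,310 + 18,900+2,600 + 2,950 = 103,460 kg.
Stage 1: m₀ = 103,460 kg, m_f = 103,460 − 71,700 = 31,760 kg; Δv = 265×9.81×ln(3.258) = 2599.7×1.1810 ≈ 3070 m/s.
Stage 2: m₀ = 24,450 kg, m_f = 24,450 − 18,900 = 5,550 kg; Δv = 291×9.81×ln(4.405) = 2854.7×1.4828 ≈ 4233 m/s.
Total Δv = 3070 + 4233 = 7303 m/s.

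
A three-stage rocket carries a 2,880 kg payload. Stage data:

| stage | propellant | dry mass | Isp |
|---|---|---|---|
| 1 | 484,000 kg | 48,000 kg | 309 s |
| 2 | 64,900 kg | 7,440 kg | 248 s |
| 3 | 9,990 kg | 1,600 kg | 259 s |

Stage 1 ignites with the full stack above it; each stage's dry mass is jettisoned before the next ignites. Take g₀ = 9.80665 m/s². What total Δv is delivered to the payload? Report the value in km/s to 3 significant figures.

Ignition mass of stage 1 = 484,000+48,000 + 64,900+7,440 + 9,990+1,600 + 2,880 = 618,810 kg.
Stage 1: m₀ = 618,810 kg, m_f = 618,810 − 484,000 = 134,810 kg; Δv = 309×9.80665×ln(4.59) = 3030.3×1.5239 ≈ 4618 m/s.
Stage 2: m₀ = 86,810 kg, m_f = 86,810 − 64,900 = 21,910 kg; Δv = 248×9.80665×ln(3.962) = 2432.0×1.3768 ≈ 3348 m/s.
Stage 3: m₀ = 14,470 kg, m_f = 14,470 − 9,990 = 4,480 kg; Δv = 259×9.80665×ln(3.23) = 2539.9×1.1725 ≈ 2978 m/s.
Total Δv = 4618 + 3348 + 2978 = 10944 m/s.

Δv ≈ 10.9 km/s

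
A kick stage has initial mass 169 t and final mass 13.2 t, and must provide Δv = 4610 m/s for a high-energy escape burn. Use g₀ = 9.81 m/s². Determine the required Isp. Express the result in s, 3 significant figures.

ln(m₀/m_f) = ln(169000/13200) = ln(12.8) = 2.5497.
By the Tsiolkovsky rocket equation, v_e = Δv / ln(m₀/m_f) = 4610 / 2.5497 = 1808.1 m/s.
Isp = v_e / g₀ = 1808.1 / 9.81 = 184.3 s.

Isp ≈ 184 s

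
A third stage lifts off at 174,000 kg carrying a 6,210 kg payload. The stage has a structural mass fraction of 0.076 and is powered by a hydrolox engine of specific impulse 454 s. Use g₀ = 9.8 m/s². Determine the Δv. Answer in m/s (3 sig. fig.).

Δv ≈ 9860 m/s

Stage wet mass = m₀ − payload = 174,000 − 6,210 = 167,790 kg.
Stage dry mass = ε × stage wet mass = 0.076 × 167,790 = 12,752 kg.
Burnout mass m_f = stage dry + payload = 12,752 + 6,210 = 18,962 kg.
v_e = Isp · g₀ = 454 × 9.8 = 4449.2 m/s.
By the Tsiolkovsky rocket equation, Δv = v_e · ln(174,000/18,962) = 4449.2 × ln(9.176) = 4449.2 × 2.2166 ≈ 9862 m/s.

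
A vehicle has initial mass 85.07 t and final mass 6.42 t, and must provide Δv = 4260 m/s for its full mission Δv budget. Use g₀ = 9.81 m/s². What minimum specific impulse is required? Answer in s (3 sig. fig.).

Isp ≈ 168 s

ln(m₀/m_f) = ln(85070/6420) = ln(13.25) = 2.5841.
From the ideal rocket equation, v_e = Δv / ln(m₀/m_f) = 4260 / 2.5841 = 1648.6 m/s.
Isp = v_e / g₀ = 1648.6 / 9.81 = 168.1 s.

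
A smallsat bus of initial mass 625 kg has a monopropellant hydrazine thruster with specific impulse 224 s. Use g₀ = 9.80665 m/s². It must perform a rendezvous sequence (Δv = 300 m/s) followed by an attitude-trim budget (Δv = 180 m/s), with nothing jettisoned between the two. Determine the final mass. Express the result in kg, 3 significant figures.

final mass ≈ 502 kg

v_e = Isp · g₀ = 224 × 9.80665 = 2196.7 m/s.
After the first burn: m = 625 × exp(−300/2196.7) = 625 × 0.87235 = 545.219 kg.
After the second burn: m = 545.219 × exp(−180/2196.7) = 545.219 × 0.92133 = 502.327 kg.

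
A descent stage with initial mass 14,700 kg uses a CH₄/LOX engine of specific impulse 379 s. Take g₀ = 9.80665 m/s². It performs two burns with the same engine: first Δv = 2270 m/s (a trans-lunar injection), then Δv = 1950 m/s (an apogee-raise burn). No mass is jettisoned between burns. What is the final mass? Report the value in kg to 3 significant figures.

v_e = Isp · g₀ = 379 × 9.80665 = 3716.7 m/s.
After the first burn: m = 14700 × exp(−2270/3716.7) = 14700 × 0.54294 = 7,981.22 kg.
After the second burn: m = 7,981.22 × exp(−1950/3716.7) = 7,981.22 × 0.59176 = 4,722.97 kg.

final mass ≈ 4720 kg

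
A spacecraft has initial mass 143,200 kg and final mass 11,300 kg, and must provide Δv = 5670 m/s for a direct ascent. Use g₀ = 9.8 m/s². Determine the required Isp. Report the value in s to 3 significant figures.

ln(m₀/m_f) = ln(143200/11300) = ln(12.67) = 2.5394.
By the Tsiolkovsky rocket equation, v_e = Δv / ln(m₀/m_f) = 5670 / 2.5394 = 2232.8 m/s.
Isp = v_e / g₀ = 2232.8 / 9.8 = 227.8 s.

Isp ≈ 228 s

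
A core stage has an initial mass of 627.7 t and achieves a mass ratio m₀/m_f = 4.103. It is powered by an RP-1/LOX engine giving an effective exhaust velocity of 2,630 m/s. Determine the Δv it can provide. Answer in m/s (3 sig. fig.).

Δv = v_e · ln(4.103) = 2630.0 × 1.4117 ≈ 3712.8 m/s.

Δv ≈ 3710 m/s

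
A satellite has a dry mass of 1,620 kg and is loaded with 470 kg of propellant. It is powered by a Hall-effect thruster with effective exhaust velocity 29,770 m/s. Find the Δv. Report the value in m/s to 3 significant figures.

m₀ = m_dry + m_prop = 1,620 + 470 = 2,090 kg.
Δv = v_e · ln(m₀/m_f) = 29770.0 × ln(1.29) = 29770.0 × 0.2547 ≈ 7583.5 m/s.

Δv ≈ 7580 m/s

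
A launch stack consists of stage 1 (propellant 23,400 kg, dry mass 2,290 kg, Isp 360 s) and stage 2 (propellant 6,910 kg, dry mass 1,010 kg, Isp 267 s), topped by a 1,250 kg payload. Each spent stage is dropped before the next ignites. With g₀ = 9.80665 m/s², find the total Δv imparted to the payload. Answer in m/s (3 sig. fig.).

Δv ≈ 7590 m/s

Ignition mass of stage 1 = 23,400+2,290 + 6,910+1,010 + 1,250 = 34,860 kg.
Stage 1: m₀ = 34,860 kg, m_f = 34,860 − 23,400 = 11,460 kg; Δv = 360×9.80665×ln(3.042) = 3530.4×1.1125 ≈ 3927 m/s.
Stage 2: m₀ = 9,170 kg, m_f = 9,170 − 6,910 = 2,260 kg; Δv = 267×9.80665×ln(4.058) = 2618.4×1.4006 ≈ 3667 m/s.
Total Δv = 3927 + 3667 = 7594 m/s.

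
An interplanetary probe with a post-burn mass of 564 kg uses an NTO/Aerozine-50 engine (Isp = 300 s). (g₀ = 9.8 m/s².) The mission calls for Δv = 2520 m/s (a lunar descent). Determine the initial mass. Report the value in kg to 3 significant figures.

v_e = Isp · g₀ = 300 × 9.8 = 2940.0 m/s.
Using Δv = v_e ln(m₀/m_f): m₀/m_f = exp(Δv / v_e) = exp(2520 / 2940.0) = exp(0.8571) = 2.3564.
m₀ = m_f × 2.3564 = 564 × 2.3564 = 1,329.01 kg.

initial mass ≈ 1330 kg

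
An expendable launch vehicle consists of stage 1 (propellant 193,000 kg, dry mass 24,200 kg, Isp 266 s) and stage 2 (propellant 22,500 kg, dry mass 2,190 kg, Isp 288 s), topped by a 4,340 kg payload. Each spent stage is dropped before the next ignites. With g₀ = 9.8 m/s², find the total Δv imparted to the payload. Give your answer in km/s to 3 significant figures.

Δv ≈ 8.20 km/s

Ignition mass of stage 1 = 193,000+24,200 + 22,500+2,190 + 4,340 = 246,230 kg.
Stage 1: m₀ = 246,230 kg, m_f = 246,230 − 193,000 = 53,230 kg; Δv = 266×9.8×ln(4.626) = 2606.8×1.5316 ≈ 3993 m/s.
Stage 2: m₀ = 29,030 kg, m_f = 29,030 − 22,500 = 6,530 kg; Δv = 288×9.8×ln(4.446) = 2822.4×1.4919 ≈ 4211 m/s.
Total Δv = 3993 + 4211 = 8204 m/s.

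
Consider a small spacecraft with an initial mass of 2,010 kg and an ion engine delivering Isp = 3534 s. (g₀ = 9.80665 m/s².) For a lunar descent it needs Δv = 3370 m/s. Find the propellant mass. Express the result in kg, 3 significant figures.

v_e = Isp · g₀ = 3534 × 9.80665 = 34656.7 m/s.
Using Δv = v_e ln(m₀/m_f): m₀/m_f = exp(Δv / v_e) = exp(3370 / 34656.7) = exp(0.0972) = 1.1021.
m_f = 2,010 / 1.1021 = 1,823.79 kg, so propellant = m₀ − m_f = 2,010 − 1,823.79 = 186.21 kg.

propellant mass ≈ 186 kg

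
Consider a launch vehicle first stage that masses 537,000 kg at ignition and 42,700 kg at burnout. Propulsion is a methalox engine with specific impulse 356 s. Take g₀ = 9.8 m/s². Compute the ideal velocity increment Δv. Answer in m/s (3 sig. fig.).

Δv ≈ 8830 m/s

v_e = Isp · g₀ = 356 × 9.8 = 3488.8 m/s.
Δv = v_e · ln(m₀/m_f) = 3488.8 × ln(12.58) = 3488.8 × 2.5318 ≈ 8832.9 m/s.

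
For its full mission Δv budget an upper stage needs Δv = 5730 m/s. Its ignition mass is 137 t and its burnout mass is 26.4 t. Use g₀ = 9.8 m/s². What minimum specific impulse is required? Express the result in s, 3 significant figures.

Isp ≈ 355 s

ln(m₀/m_f) = ln(137000/26400) = ln(5.189) = 1.6466.
v_e = Δv / ln(m₀/m_f) = 5730 / 1.6466 = 3479.9 m/s.
Isp = v_e / g₀ = 3479.9 / 9.8 = 355.1 s.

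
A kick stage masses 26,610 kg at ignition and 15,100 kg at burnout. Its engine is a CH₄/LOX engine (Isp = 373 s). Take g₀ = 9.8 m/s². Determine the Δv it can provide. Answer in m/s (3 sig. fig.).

v_e = Isp · g₀ = 373 × 9.8 = 3655.4 m/s.
Rocket equation: Δv = v_e · ln(m₀/m_f) = 3655.4 × ln(1.762) = 3655.4 × 0.5666 ≈ 2071.1 m/s.

Δv ≈ 2070 m/s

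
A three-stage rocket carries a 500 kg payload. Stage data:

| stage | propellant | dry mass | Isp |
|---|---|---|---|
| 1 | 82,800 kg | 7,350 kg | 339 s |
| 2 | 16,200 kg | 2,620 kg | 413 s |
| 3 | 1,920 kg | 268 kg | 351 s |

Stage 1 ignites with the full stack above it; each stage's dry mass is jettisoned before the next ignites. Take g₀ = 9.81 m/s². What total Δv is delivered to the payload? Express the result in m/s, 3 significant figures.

Ignition mass of stage 1 = 82,800+7,350 + 16,200+2,620 + 1,920+268 + 500 = 111,658 kg.
Stage 1: m₀ = 111,658 kg, m_f = 111,658 − 82,800 = 28,858 kg; Δv = 339×9.81×ln(3.869) = 3325.6×1.3531 ≈ 4500 m/s.
Stage 2: m₀ = 21,508 kg, m_f = 21,508 − 16,200 = 5,308 kg; Δv = 413×9.81×ln(4.052) = 4051.5×1.3992 ≈ 5669 m/s.
Stage 3: m₀ = 2,688 kg, m_f = 2,688 − 1,920 = 768 kg; Δv = 351×9.81×ln(3.5) = 3443.3×1.2528 ≈ 4314 m/s.
Total Δv = 4500 + 5669 + 4314 = 14483 m/s.

Δv ≈ 14500 m/s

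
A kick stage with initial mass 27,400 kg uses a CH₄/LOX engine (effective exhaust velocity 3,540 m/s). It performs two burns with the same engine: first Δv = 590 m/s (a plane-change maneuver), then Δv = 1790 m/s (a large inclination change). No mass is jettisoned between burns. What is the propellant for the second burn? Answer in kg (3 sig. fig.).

After the first burn: m = 27400 × exp(−590/3540.0) = 27400 × 0.84648 = 23,193.6 kg.
After the second burn: m = 23,193.6 × exp(−1790/3540.0) = 23,193.6 × 0.60311 = 13,988.3 kg.
Second-burn propellant = 23,193.6 − 13,988.3 = 9,205.3 kg.

propellant for the second burn ≈ 9210 kg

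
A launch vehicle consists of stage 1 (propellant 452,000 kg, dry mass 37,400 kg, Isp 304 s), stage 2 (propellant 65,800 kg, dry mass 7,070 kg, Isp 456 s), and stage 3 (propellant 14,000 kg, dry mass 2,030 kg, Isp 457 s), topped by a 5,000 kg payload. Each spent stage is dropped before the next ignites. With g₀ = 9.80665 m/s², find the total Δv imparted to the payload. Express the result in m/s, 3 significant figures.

Δv ≈ 14800 m/s

Ignition mass of stage 1 = 452,000+37,400 + 65,800+7,070 + 14,000+2,030 + 5,000 = 583,300 kg.
Stage 1: m₀ = 583,300 kg, m_f = 583,300 − 452,000 = 131,300 kg; Δv = 304×9.80665×ln(4.442) = 2981.2×1.4912 ≈ 4446 m/s.
Stage 2: m₀ = 93,900 kg, m_f = 93,900 − 65,800 = 28,100 kg; Δv = 456×9.80665×ln(3.342) = 4471.8×1.2065 ≈ 5395 m/s.
Stage 3: m₀ = 21,030 kg, m_f = 21,030 − 14,000 = 7,030 kg; Δv = 457×9.80665×ln(2.991) = 4481.6×1.0958 ≈ 4911 m/s.
Total Δv = 4446 + 5395 + 4911 = 14752 m/s.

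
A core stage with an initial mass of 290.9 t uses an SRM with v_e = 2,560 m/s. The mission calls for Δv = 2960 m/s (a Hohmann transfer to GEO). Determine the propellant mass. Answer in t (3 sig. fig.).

propellant mass ≈ 199 t

By the Tsiolkovsky rocket equation, m₀/m_f = exp(Δv / v_e) = exp(2960 / 2560.0) = exp(1.1562) = 3.1780.
m_f = 290.9 / 3.1780 = 91.5356 t, so propellant = m₀ − m_f = 290.9 − 91.5356 = 199.3644 t.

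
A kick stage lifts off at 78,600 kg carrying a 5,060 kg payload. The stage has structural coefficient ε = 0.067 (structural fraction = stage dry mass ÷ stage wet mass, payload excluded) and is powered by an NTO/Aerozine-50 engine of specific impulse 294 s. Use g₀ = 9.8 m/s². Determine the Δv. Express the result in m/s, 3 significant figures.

Stage wet mass = m₀ − payload = 78,600 − 5,060 = 73,540 kg.
Stage dry mass = ε × stage wet mass = 0.067 × 73,540 = 4,927.18 kg.
Burnout mass m_f = stage dry + payload = 4,927.18 + 5,060 = 9,987.18 kg.
v_e = Isp · g₀ = 294 × 9.8 = 2881.2 m/s.
Δv = v_e · ln(78,600/9,987.18) = 2881.2 × ln(7.87) = 2881.2 × 2.0631 ≈ 5944 m/s.

Δv ≈ 5940 m/s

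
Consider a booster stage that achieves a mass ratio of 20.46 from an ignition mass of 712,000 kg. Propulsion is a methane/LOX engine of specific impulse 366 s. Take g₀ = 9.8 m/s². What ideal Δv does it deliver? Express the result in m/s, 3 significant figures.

v_e = Isp · g₀ = 366 × 9.8 = 3586.8 m/s.
Rocket equation: Δv = v_e · ln(20.46) = 3586.8 × 3.0185 ≈ 10826.7 m/s.

Δv ≈ 10800 m/s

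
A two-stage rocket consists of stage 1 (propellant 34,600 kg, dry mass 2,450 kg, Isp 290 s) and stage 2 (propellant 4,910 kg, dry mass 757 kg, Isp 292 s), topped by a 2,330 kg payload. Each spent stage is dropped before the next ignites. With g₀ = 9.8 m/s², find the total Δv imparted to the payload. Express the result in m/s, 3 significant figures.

Δv ≈ 6880 m/s

Ignition mass of stage 1 = 34,600+2,450 + 4,910+757 + 2,330 = 45,047 kg.
Stage 1: m₀ = 45,047 kg, m_f = 45,047 − 34,600 = 10,447 kg; Δv = 290×9.8×ln(4.312) = 2842.0×1.4614 ≈ 4153 m/s.
Stage 2: m₀ = 7,997 kg, m_f = 7,997 − 4,910 = 3,087 kg; Δv = 292×9.8×ln(2.591) = 2861.6×0.9519 ≈ 2724 m/s.
Total Δv = 4153 + 2724 = 6877 m/s.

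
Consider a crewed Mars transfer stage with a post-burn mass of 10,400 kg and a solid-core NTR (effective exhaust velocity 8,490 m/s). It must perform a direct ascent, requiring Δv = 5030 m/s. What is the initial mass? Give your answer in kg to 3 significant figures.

Using Δv = v_e ln(m₀/m_f): m₀/m_f = exp(Δv / v_e) = exp(5030 / 8490.0) = exp(0.5925) = 1.8084.
m₀ = m_f × 1.8084 = 10,400 × 1.8084 = 18,807.4 kg.

initial mass ≈ 18800 kg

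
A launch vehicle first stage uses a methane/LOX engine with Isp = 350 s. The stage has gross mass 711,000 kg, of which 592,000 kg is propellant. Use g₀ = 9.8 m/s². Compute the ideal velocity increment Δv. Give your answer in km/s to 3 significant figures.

v_e = Isp · g₀ = 350 × 9.8 = 3430.0 m/s.
m_f = m₀ − m_prop = 711,000 − 592,000 = 119,000 kg.
Using Δv = v_e ln(m₀/m_f): Δv = v_e · ln(m₀/m_f) = 3430.0 × ln(5.975) = 3430.0 × 1.7875 ≈ 6131.3 m/s.

Δv ≈ 6.13 km/s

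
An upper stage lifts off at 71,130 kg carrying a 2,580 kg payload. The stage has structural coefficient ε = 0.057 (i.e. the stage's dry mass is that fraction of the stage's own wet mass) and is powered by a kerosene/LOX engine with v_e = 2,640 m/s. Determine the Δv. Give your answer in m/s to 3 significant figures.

Δv ≈ 6320 m/s

Stage wet mass = m₀ − payload = 71,130 − 2,580 = 68,550 kg.
Stage dry mass = ε × stage wet mass = 0.057 × 68,550 = 3,907.35 kg.
Burnout mass m_f = stage dry + payload = 3,907.35 + 2,580 = 6,487.35 kg.
Δv = v_e · ln(71,130/6,487.35) = 2640.0 × ln(10.96) = 2640.0 × 2.3947 ≈ 6322 m/s.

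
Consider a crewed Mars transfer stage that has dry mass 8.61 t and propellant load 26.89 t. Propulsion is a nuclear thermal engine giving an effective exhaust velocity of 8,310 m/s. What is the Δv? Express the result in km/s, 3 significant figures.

m₀ = m_dry + m_prop = 8.61 + 26.89 = 35.5 t.
Rocket equation: Δv = v_e · ln(m₀/m_f) = 8310.0 × ln(4.123) = 8310.0 × 1.4166 ≈ 11772.0 m/s.

Δv ≈ 11.8 km/s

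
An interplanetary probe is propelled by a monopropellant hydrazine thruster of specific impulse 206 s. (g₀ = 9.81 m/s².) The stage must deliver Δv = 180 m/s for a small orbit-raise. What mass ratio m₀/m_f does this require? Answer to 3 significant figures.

v_e = Isp · g₀ = 206 × 9.81 = 2020.9 m/s.
m₀/m_f = exp(Δv / v_e) = exp(180 / 2020.9) = exp(0.0891) = 1.0932.

mass ratio ≈ 1.09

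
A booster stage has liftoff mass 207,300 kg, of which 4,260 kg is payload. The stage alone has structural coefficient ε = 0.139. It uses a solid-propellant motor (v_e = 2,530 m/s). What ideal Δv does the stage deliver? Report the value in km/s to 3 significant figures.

Stage wet mass = m₀ − payload = 207,300 − 4,260 = 203,040 kg.
Stage dry mass = ε × stage wet mass = 0.139 × 203,040 = 28,222.6 kg.
Burnout mass m_f = stage dry + payload = 28,222.6 + 4,260 = 32,482.6 kg.
Δv = v_e · ln(207,300/32,482.6) = 2530.0 × ln(6.382) = 2530.0 × 1.8535 ≈ 4689 m/s.

Δv ≈ 4.69 km/s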